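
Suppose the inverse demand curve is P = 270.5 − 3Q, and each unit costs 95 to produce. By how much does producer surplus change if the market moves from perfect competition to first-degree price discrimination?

Under competition P = MC = 95, so Q = (270.5 − 95)/3 = 58.5.
PS = (95 − 95)·58.5 = 0.
Under first-degree price discrimination the firm charges each unit its demand price and produces up to where P = MC, i.e. Q = 58.5. Consumer surplus is zero; producer surplus equals total surplus.
PS = ½·(270.5 − 95)·58.5 = 5133.375.
Change in producer surplus: 5133.375 − 0 = 5133.375.

Producer surplus rises by 5133.375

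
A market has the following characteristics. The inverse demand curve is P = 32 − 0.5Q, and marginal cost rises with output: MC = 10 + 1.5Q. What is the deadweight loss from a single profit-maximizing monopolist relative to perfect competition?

DWL = 4.84

Under competition P = MC: 32 − 0.5Q = 10 + 1.5Q ⇒ Q = 11, P = 26.5.
Monopoly sets MR = MC: 32 − Q = 10 + 1.5Q ⇒ Q = 8.8, P = 32 − 0.5·8.8 = 27.6.
CS = ½·(32 − 26.5)·11 = 30.25; PS = (26.5·11 − 10·11 − ½·1.5·11²) = 90.75; TS = 121.
CS = ½·(32 − 27.6)·8.8 = 19.36; PS = (27.6·8.8 − 10·8.8 − ½·1.5·8.8²) = 96.8; TS = 116.16.
DWL = 121 − 116.16 = 4.84.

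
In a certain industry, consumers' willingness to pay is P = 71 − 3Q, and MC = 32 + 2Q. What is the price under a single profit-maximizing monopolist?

Monopoly sets MR = MC: 71 − 6Q = 32 + 2Q ⇒ Q = 4.875, P = 71 − 3·4.875 = 56.375.

P = 56.375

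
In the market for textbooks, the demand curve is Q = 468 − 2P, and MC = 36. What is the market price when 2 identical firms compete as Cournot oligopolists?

P = 102

Inverting demand: P = 234 − 0.5Q.
In a 2-firm Cournot equilibrium, symmetry and the first-order condition give q = (234 − 36)/(1.5) = 132. So Q = 264 and P = 102.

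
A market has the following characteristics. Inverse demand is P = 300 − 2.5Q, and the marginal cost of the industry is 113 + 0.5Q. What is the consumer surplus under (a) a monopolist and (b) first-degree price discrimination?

Monopoly: CS = 1445; Perfect PD: CS = 0

A monopolist chooses Q where MR = MC. MR = 300 − 5Q; setting this equal to 113 + 0.5Q gives Q = 34 and P = 215.
CS = ½·(300 − 215)·34 = 1445.
Under first-degree price discrimination the firm charges each unit its demand price and produces up to where P = MC, i.e. Q = 187/3. Consumer surplus is zero; producer surplus equals total surplus.
CS = 0.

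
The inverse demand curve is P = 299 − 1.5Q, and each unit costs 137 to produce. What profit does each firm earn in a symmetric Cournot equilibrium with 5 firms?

π_i = 486

With 5 symmetric Cournot firms, each firm's FOC gives 299 − 9q = 137, so q = 18, Q = 5·18 = 90, and P = 164.
Each firm's profit = (164 − 137)·18 = 486.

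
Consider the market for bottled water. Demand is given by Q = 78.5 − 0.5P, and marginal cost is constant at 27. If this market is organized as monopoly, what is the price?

P = 92

Inverting demand: P = 157 − 2Q.
Monopoly sets MR = MC: 157 − 4Q = 27 ⇒ Q = 32.5, P = 157 − 2·32.5 = 92.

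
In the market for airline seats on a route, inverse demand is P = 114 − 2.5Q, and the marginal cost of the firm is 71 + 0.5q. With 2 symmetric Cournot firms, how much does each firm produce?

q_i = 5.375

With 2 symmetric Cournot firms, each firm's FOC gives 114 − 7.5q = 71 + 0.5q, so q = 5.375, Q = 2·5.375 = 10.75, and P = 87.125.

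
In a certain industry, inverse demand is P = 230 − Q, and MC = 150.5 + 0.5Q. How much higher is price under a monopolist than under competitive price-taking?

Price rises by 21.2

Under competition P = MC: 230 − Q = 150.5 + 0.5Q ⇒ Q = 53, P = 177.
A monopolist chooses Q where MR = MC. MR = 230 − 2Q; setting this equal to 150.5 + 0.5Q gives Q = 31.8 and P = 198.2.
Change in price: 198.2 − 177 = 21.2.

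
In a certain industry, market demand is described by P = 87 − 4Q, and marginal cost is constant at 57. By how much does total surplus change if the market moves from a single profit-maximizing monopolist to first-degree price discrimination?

Monopoly sets MR = MC: 87 − 8Q = 57 ⇒ Q = 3.75, P = 87 − 4·3.75 = 72.
CS = ½·(87 − 72)·3.75 = 28.125; PS = (72 − 57)·3.75 = 56.25; TS = 84.375.
Under first-degree price discrimination the firm charges each unit its demand price and produces up to where P = MC, i.e. Q = 7.5. Consumer surplus is zero; producer surplus equals total surplus.
TS = 112.5 (equal to competitive TS).
Change in total surplus: 112.5 − 84.375 = 28.125.

TS rises by 28.125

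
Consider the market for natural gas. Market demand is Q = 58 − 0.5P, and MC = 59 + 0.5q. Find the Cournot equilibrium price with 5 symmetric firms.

Inverting demand: P = 116 − 2Q.
With 5 symmetric Cournot firms, each firm's FOC gives 116 − 12q = 59 + 0.5q, so q = 4.56, Q = 5·4.56 = 22.8, and P = 70.4.

P = 70.4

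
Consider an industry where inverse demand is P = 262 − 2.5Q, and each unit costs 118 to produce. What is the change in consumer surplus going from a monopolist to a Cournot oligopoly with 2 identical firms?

Consumer surplus rises by 806.4

A monopolist chooses Q where MR = MC. MR = 262 − 5Q; setting this equal to 118 gives Q = 28.8 and P = 190.
CS = ½·(262 − 190)·28.8 = 1036.8.
Cournot with 2 identical firms: the symmetric best-response condition is 262 − 7.5q = 118. Each firm produces q = 19.2, total output Q = 38.4, price P = 166.
CS = ½·(262 − 166)·38.4 = 1843.2.
Change in consumer surplus: 1843.2 − 1036.8 = 806.4.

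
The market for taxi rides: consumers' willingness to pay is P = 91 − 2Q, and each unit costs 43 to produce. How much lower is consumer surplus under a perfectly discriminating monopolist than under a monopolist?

The monopolist equates marginal revenue to marginal cost: 91 − 4Q = 43, so Q = 12. From demand, P = 67.
CS = ½·(91 − 67)·12 = 144.
Under first-degree price discrimination the firm charges each unit its demand price and produces up to where P = MC, i.e. Q = 24. Consumer surplus is zero; producer surplus equals total surplus.
CS = 0.
Change in consumer surplus: 0 − 144 = −144.

CS falls by 144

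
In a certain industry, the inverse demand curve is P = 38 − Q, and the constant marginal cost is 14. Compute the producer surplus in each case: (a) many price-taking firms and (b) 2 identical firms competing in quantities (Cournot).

Under competition P = MC = 14, so Q = (38 − 14)/1 = 24.
PS = (14 − 14)·24 = 0.
Cournot with 2 identical firms: the symmetric best-response condition is 38 − 3q = 14. Each firm produces q = 8, total output Q = 16, price P = 22.
PS = (22 − 14)·16 = 128.

Competition: PS = 0; Cournot: PS = 128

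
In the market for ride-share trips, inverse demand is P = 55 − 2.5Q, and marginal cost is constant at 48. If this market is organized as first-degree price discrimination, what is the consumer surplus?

Under first-degree price discrimination the firm charges each unit its demand price and produces up to where P = MC, i.e. Q = 2.8. Consumer surplus is zero; producer surplus equals total surplus.
CS = 0.

CS = 0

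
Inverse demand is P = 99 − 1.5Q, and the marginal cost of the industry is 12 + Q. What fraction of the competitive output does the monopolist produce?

A monopolist chooses Q where MR = MC. MR = 99 − 3Q; setting this equal to 12 + Q gives Q = 21.75 and P = 66.375.
Competitive equilibrium sets price equal to marginal cost: 99 − 1.5Q = 12 + Q, so Q = 34.8 and P = 46.8.
Ratio Q_m/Q_c = 21.75/34.8 = 0.625.

Q_m/Q_c = 0.625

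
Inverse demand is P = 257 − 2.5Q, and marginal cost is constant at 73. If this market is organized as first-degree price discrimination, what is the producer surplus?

A perfectly discriminating monopolist sells every unit with P(Q) ≥ MC(Q), so output equals the competitive quantity Q = 73.6. Each buyer pays their reservation price, so CS = 0 and the firm captures all surplus.
PS = ½·(257 − 73)·73.6 = 6771.2.

PS = 6771.2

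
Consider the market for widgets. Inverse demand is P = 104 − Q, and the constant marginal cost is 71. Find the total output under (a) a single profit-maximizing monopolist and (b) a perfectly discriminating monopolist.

Monopoly: Q = 16.5; Perfect PD: Q = 33

The monopolist equates marginal revenue to marginal cost: 104 − 2Q = 71, so Q = 16.5. From demand, P = 87.5.
With perfect price discrimination, output is the efficient level Q = 33 (where demand meets MC), but every buyer pays their willingness to pay: CS = 0 and PS = total surplus.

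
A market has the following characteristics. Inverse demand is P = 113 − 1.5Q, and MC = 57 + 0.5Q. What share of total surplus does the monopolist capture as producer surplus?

PS/TS = 0.7

Monopoly sets MR = MC: 113 − 3Q = 57 + 0.5Q ⇒ Q = 16, P = 113 − 1.5·16 = 89.
CS = ½·(113 − 89)·16 = 192.
PS = P·Q − VC(Q) = 89·16 − (57·16 + ½·0.5·16²) = 448.
Share captured = PS/TS = 448/640 = 0.7.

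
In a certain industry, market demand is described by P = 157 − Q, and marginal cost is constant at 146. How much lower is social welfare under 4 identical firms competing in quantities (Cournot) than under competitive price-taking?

TS falls by 2.42

Perfect competition: P = MC = 146, so 157 − Q = 146 and Q = 11.
CS = ½·(157 − 146)·11 = 60.5; PS = (146 − 146)·11 = 0; TS = 60.5.
With 4 symmetric Cournot firms, each firm's FOC gives 157 − 5q = 146, so q = 2.2, Q = 4·2.2 = 8.8, and P = 148.2.
CS = ½·(157 − 148.2)·8.8 = 38.72; PS = (148.2 − 146)·8.8 = 19.36; TS = 58.08.
Change in social welfare: 58.08 − 60.5 = −2.42.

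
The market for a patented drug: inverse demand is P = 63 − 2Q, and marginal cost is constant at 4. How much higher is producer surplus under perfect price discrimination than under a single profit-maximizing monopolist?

A monopolist chooses Q where MR = MC. MR = 63 − 4Q; setting this equal to 4 gives Q = 14.75 and P = 33.5.
PS = (33.5 − 4)·14.75 = 435.125.
Under first-degree price discrimination the firm charges each unit its demand price and produces up to where P = MC, i.e. Q = 29.5. Consumer surplus is zero; producer surplus equals total surplus.
PS = ½·(63 − 4)·29.5 = 870.25.
Change in producer surplus: 870.25 − 435.125 = 435.125.

PS rises by 435.125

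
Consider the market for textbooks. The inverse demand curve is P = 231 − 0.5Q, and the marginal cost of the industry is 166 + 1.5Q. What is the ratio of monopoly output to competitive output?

Monopoly sets MR = MC: 231 − Q = 166 + 1.5Q ⇒ Q = 26, P = 231 − 0.5·26 = 218.
Competitive equilibrium sets price equal to marginal cost: 231 − 0.5Q = 166 + 1.5Q, so Q = 32.5 and P = 214.75.
Ratio Q_m/Q_c = 26/32.5 = 0.8.

Q_m/Q_c = 0.8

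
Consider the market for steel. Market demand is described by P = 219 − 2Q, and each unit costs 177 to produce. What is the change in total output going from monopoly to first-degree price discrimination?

A monopolist chooses Q where MR = MC. MR = 219 − 4Q; setting this equal to 177 gives Q = 10.5 and P = 198.
Under first-degree price discrimination the firm charges each unit its demand price and produces up to where P = MC, i.e. Q = 21. Consumer surplus is zero; producer surplus equals total surplus.
Change in total output: 21 − 10.5 = 10.5.

Q rises by 10.5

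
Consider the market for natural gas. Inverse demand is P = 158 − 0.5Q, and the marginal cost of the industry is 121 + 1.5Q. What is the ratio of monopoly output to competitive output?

The monopolist equates marginal revenue to marginal cost: 158 − Q = 121 + 1.5Q, so Q = 14.8. From demand, P = 150.6.
Under competition P = MC: 158 − 0.5Q = 121 + 1.5Q ⇒ Q = 18.5, P = 148.75.
Ratio Q_m/Q_c = 14.8/18.5 = 0.8.

Q_m/Q_c = 0.8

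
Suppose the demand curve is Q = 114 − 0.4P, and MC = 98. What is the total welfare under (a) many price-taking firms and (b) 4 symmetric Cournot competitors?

Competition: TS = 6993.8; Cournot: TS = 6714.048

Inverting demand: P = 285 − 2.5Q.
Competitive firms price at marginal cost: P = 98, giving Q = 74.8.
CS = ½·(285 − 98)·74.8 = 6993.8; PS = (98 − 98)·74.8 = 0; TS = 6993.8.
Cournot with 4 identical firms: the symmetric best-response condition is 285 − 12.5q = 98. Each firm produces q = 14.96, total output Q = 59.84, price P = 135.4.
CS = ½·(285 − 135.4)·59.84 = 4476.032; PS = (135.4 − 98)·59.84 = 2238.016; TS = 6714.048.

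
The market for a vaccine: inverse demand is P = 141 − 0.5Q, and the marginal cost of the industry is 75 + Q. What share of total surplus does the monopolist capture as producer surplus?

PS/TS = 0.8

The monopolist equates marginal revenue to marginal cost: 141 − Q = 75 + Q, so Q = 33. From demand, P = 124.5.
CS = ½·(141 − 124.5)·33 = 272.25.
PS = P·Q − VC(Q) = 124.5·33 − (75·33 + ½·1·33²) = 1089.
Share captured = PS/TS = 1089/1361.25 = 0.8.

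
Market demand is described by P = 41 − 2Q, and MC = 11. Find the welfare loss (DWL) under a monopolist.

Under competition P = MC = 11, so Q = (41 − 11)/2 = 15.
The monopolist equates marginal revenue to marginal cost: 41 − 4Q = 11, so Q = 7.5. From demand, P = 26.
DWL is the triangle between Q = 7.5 and Q = 15: ½·(15 − 7.5)·(26 − 11) = 56.25.

DWL = 56.25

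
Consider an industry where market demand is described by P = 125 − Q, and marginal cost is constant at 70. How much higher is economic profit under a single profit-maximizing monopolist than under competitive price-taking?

Economic profit rises by 756.25

Competitive firms price at marginal cost: P = 70, giving Q = 55.
Profit = (70 − 70)·55 = 0.
Monopoly sets MR = MC: 125 − 2Q = 70 ⇒ Q = 27.5, P = 125 − 27.5 = 97.5.
Profit = (97.5 − 70)·27.5 = 756.25.
Change in economic profit: 756.25 − 0 = 756.25.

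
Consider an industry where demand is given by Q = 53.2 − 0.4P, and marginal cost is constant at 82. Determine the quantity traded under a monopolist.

Q = 10.2

Inverting demand: P = 133 − 2.5Q.
A monopolist chooses Q where MR = MC. MR = 133 − 5Q; setting this equal to 82 gives Q = 10.2 and P = 107.5.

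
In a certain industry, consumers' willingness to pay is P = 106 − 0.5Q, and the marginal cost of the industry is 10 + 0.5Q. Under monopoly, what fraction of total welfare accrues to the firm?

A monopolist chooses Q where MR = MC. MR = 106 − Q; setting this equal to 10 + 0.5Q gives Q = 64 and P = 74.
CS = ½·(106 − 74)·64 = 1024.
PS = P·Q − VC(Q) = 74·64 − (10·64 + ½·0.5·64²) = 3072.
Share captured = PS/TS = 3072/4096 = 0.75.

PS/TS = 0.75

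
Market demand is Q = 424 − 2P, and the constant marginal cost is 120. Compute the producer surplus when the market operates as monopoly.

PS = 4232

Inverting demand: P = 212 − 0.5Q.
The monopolist equates marginal revenue to marginal cost: 212 − Q = 120, so Q = 92. From demand, P = 166.
PS = (166 − 120)·92 = 4232.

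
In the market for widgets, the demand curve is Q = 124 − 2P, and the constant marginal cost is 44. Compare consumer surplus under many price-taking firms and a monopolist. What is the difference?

Inverting demand: P = 62 − 0.5Q.
Under competition P = MC = 44, so Q = (62 − 44)/0.5 = 36.
CS = ½·(62 − 44)·36 = 324.
A monopolist chooses Q where MR = MC. MR = 62 − Q; setting this equal to 44 gives Q = 18 and P = 53.
CS = ½·(62 − 53)·18 = 81.
Change in consumer surplus: 81 − 324 = −243.

CS falls by 243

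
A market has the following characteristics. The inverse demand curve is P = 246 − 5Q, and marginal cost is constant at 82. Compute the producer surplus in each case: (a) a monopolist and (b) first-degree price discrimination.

A monopolist chooses Q where MR = MC. MR = 246 − 10Q; setting this equal to 82 gives Q = 16.4 and P = 164.
PS = (164 − 82)·16.4 = 1344.8.
With perfect price discrimination, output is the efficient level Q = 32.8 (where demand meets MC), but every buyer pays their willingness to pay: CS = 0 and PS = total surplus.
PS = ½·(246 − 82)·32.8 = 2689.6.

Monopoly: PS = 1344.8; Perfect PD: PS = 2689.6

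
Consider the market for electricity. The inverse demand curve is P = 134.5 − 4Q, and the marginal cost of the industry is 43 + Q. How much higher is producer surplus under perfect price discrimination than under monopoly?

A monopolist chooses Q where MR = MC. MR = 134.5 − 8Q; setting this equal to 43 + Q gives Q = 61/6 and P = 563/6.
PS = P·Q − VC(Q) = 563/6·61/6 − (43·61/6 + ½·1·(61/6)²) = 465.125.
Under first-degree price discrimination the firm charges each unit its demand price and produces up to where P = MC, i.e. Q = 18.3. Consumer surplus is zero; producer surplus equals total surplus.
PS = ½·(134.5 − 43)·18.3 = 837.225.
Change in producer surplus: 837.225 − 465.125 = 372.1.

Producer surplus rises by 372.1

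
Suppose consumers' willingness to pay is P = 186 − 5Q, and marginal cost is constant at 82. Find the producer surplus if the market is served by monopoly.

PS = 540.8

Monopoly sets MR = MC: 186 − 10Q = 82 ⇒ Q = 10.4, P = 186 − 5·10.4 = 134.
PS = (134 − 82)·10.4 = 540.8.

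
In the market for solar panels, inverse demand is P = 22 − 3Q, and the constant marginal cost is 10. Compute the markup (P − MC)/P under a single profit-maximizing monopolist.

Lerner index = 0.375

Monopoly sets MR = MC: 22 − 6Q = 10 ⇒ Q = 2, P = 22 − 3·2 = 16.
Lerner index = (P − MC)/P = (16 − 10)/16 = 0.375.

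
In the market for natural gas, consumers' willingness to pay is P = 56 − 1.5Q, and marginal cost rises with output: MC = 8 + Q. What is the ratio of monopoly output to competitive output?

The monopolist equates marginal revenue to marginal cost: 56 − 3Q = 8 + Q, so Q = 12. From demand, P = 38.
Competitive equilibrium sets price equal to marginal cost: 56 − 1.5Q = 8 + Q, so Q = 19.2 and P = 27.2.
Ratio Q_m/Q_c = 12/19.2 = 0.625.

Q_m/Q_c = 0.625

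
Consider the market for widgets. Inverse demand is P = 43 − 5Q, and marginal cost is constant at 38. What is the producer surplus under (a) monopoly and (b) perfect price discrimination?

Monopoly: PS = 1.25; Perfect PD: PS = 2.5

Monopoly sets MR = MC: 43 − 10Q = 38 ⇒ Q = 0.5, P = 43 − 5·0.5 = 40.5.
PS = (40.5 − 38)·0.5 = 1.25.
With perfect price discrimination, output is the efficient level Q = 1 (where demand meets MC), but every buyer pays their willingness to pay: CS = 0 and PS = total surplus.
PS = ½·(43 − 38)·1 = 2.5.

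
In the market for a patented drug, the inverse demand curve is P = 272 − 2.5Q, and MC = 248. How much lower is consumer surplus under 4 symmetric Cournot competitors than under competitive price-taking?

Consumer surplus falls by 41.472

Competitive firms price at marginal cost: P = 248, giving Q = 9.6.
CS = ½·(272 − 248)·9.6 = 115.2.
With 4 symmetric Cournot firms, each firm's FOC gives 272 − 12.5q = 248, so q = 1.92, Q = 4·1.92 = 7.68, and P = 252.8.
CS = ½·(272 − 252.8)·7.68 = 73.728.
Change in consumer surplus: 73.728 − 115.2 = −41.472.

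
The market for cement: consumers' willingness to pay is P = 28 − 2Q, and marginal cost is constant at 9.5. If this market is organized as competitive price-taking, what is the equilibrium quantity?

Perfect competition: P = MC = 9.5, so 28 − 2Q = 9.5 and Q = 9.25.

Q = 9.25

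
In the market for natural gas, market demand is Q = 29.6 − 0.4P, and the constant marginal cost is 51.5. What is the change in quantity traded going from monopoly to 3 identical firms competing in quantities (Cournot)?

Inverting demand: P = 74 − 2.5Q.
A monopolist chooses Q where MR = MC. MR = 74 − 5Q; setting this equal to 51.5 gives Q = 4.5 and P = 62.75.
In a 3-firm Cournot equilibrium, symmetry and the first-order condition give q = (74 − 51.5)/(10) = 2.25. So Q = 6.75 and P = 57.125.
Change in quantity traded: 6.75 − 4.5 = 2.25.

Q rises by 2.25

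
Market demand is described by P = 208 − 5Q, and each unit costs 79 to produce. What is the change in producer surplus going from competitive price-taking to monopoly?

Producer surplus rises by 832.05

Competitive firms price at marginal cost: P = 79, giving Q = 25.8.
PS = (79 − 79)·25.8 = 0.
Monopoly sets MR = MC: 208 − 10Q = 79 ⇒ Q = 12.9, P = 208 − 5·12.9 = 143.5.
PS = (143.5 − 79)·12.9 = 832.05.
Change in producer surplus: 832.05 − 0 = 832.05.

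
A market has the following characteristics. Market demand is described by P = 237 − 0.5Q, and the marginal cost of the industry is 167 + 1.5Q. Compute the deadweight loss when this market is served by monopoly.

Competitive equilibrium sets price equal to marginal cost: 237 − 0.5Q = 167 + 1.5Q, so Q = 35 and P = 219.5.
Monopoly sets MR = MC: 237 − Q = 167 + 1.5Q ⇒ Q = 28, P = 237 − 0.5·28 = 223.
CS = ½·(237 − 219.5)·35 = 306.25; PS = (219.5·35 − 167·35 − ½·1.5·35²) = 918.75; TS = 1225.
CS = ½·(237 − 223)·28 = 196; PS = (223·28 − 167·28 − ½·1.5·28²) = 980; TS = 1176.
DWL = 1225 − 1176 = 49.

DWL = 49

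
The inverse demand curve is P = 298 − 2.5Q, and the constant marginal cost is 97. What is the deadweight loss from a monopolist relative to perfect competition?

DWL = 2020.05

Perfect competition: P = MC = 97, so 298 − 2.5Q = 97 and Q = 80.4.
Monopoly sets MR = MC: 298 − 5Q = 97 ⇒ Q = 40.2, P = 298 − 2.5·40.2 = 197.5.
DWL is the triangle between Q = 40.2 and Q = 80.4: ½·(80.4 − 40.2)·(197.5 − 97) = 2020.05.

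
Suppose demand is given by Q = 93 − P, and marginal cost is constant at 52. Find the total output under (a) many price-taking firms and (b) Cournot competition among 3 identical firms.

Inverting demand: P = 93 − Q.
Competitive firms price at marginal cost: P = 52, giving Q = 41.
In a 3-firm Cournot equilibrium, symmetry and the first-order condition give q = (93 − 52)/(4) = 10.25. So Q = 30.75 and P = 62.25.

Competition: Q = 41; Cournot: Q = 30.75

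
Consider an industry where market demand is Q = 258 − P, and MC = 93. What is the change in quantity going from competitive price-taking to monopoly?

Q falls by 82.5

Inverting demand: P = 258 − Q.
Perfect competition: P = MC = 93, so 258 − Q = 93 and Q = 165.
A monopolist chooses Q where MR = MC. MR = 258 − 2Q; setting this equal to 93 gives Q = 82.5 and P = 175.5.
Change in quantity: 82.5 − 165 = −82.5.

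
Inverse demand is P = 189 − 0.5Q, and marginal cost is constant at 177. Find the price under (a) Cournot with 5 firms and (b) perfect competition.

Cournot: P = 179; Competition: P = 177

Cournot with 5 identical firms: the symmetric best-response condition is 189 − 3q = 177. Each firm produces q = 4, total output Q = 20, price P = 179.
Competitive firms price at marginal cost: P = 177, giving Q = 24.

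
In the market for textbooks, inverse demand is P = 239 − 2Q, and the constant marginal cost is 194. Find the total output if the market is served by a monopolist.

The monopolist equates marginal revenue to marginal cost: 239 − 4Q = 194, so Q = 11.25. From demand, P = 216.5.

Q = 11.25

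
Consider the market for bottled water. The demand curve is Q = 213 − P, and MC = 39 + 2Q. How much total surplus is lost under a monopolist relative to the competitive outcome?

DWL = 315.375

Inverting demand: P = 213 − Q.
Under competition P = MC: 213 − Q = 39 + 2Q ⇒ Q = 58, P = 155.
Monopoly sets MR = MC: 213 − 2Q = 39 + 2Q ⇒ Q = 43.5, P = 213 − 43.5 = 169.5.
CS = ½·(213 − 155)·58 = 1682; PS = (155·58 − 39·58 − ½·2·58²) = 3364; TS = 5046.
CS = ½·(213 − 169.5)·43.5 = 946.125; PS = (169.5·43.5 − 39·43.5 − ½·2·43.5²) = 3784.5; TS = 4730.625.
DWL = 5046 − 4730.625 = 315.375.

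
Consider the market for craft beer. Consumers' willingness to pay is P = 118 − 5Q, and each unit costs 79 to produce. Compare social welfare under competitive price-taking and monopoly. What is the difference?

TS falls by 38.025

Perfect competition: P = MC = 79, so 118 − 5Q = 79 and Q = 7.8.
CS = ½·(118 − 79)·7.8 = 152.1; PS = (79 − 79)·7.8 = 0; TS = 152.1.
The monopolist equates marginal revenue to marginal cost: 118 − 10Q = 79, so Q = 3.9. From demand, P = 98.5.
CS = ½·(118 − 98.5)·3.9 = 38.025; PS = (98.5 − 79)·3.9 = 76.05; TS = 114.075.
Change in social welfare: 114.075 − 152.1 = −38.025.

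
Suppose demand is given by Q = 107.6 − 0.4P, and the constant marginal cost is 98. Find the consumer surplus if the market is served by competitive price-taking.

CS = 5848.2

Inverting demand: P = 269 − 2.5Q.
Perfect competition: P = MC = 98, so 269 − 2.5Q = 98 and Q = 68.4.
CS = ½·(269 − 98)·68.4 = 5848.2.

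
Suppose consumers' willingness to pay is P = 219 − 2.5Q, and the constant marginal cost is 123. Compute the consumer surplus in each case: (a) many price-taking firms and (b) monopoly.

Competitive firms price at marginal cost: P = 123, giving Q = 38.4.
CS = ½·(219 − 123)·38.4 = 1843.2.
The monopolist equates marginal revenue to marginal cost: 219 − 5Q = 123, so Q = 19.2. From demand, P = 171.
CS = ½·(219 − 171)·19.2 = 460.8.

Competition: CS = 1843.2; Monopoly: CS = 460.8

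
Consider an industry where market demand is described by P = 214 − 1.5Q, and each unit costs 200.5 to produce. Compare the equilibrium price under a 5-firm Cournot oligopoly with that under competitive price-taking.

Cournot: P = 202.75; Competition: P = 200.5

With 5 symmetric Cournot firms, each firm's FOC gives 214 − 9q = 200.5, so q = 1.5, Q = 5·1.5 = 7.5, and P = 202.75.
Under competition P = MC = 200.5, so Q = (214 − 200.5)/1.5 = 9.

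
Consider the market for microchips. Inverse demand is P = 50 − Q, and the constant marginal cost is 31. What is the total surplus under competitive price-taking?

TS = 180.5

Under competition P = MC = 31, so Q = (50 − 31)/1 = 19.
CS = ½·(50 − 31)·19 = 180.5; PS = (31 − 31)·19 = 0; TS = 180.5.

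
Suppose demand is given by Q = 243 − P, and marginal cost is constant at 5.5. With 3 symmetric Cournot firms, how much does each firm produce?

Inverting demand: P = 243 − Q.
With 3 symmetric Cournot firms, each firm's FOC gives 243 − 4q = 5.5, so q = 59.375, Q = 3·59.375 = 178.125, and P = 64.875.

q_i = 59.375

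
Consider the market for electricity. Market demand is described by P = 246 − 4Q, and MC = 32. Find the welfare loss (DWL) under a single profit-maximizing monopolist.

Competitive firms price at marginal cost: P = 32, giving Q = 53.5.
A monopolist chooses Q where MR = MC. MR = 246 − 8Q; setting this equal to 32 gives Q = 26.75 and P = 139.
DWL is the triangle between Q = 26.75 and Q = 53.5: ½·(53.5 − 26.75)·(139 − 32) = 1431.125.

DWL = 1431.125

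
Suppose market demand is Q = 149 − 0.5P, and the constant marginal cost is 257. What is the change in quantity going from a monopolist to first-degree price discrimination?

Inverting demand: P = 298 − 2Q.
The monopolist equates marginal revenue to marginal cost: 298 − 4Q = 257, so Q = 10.25. From demand, P = 277.5.
Under first-degree price discrimination the firm charges each unit its demand price and produces up to where P = MC, i.e. Q = 20.5. Consumer surplus is zero; producer surplus equals total surplus.
Change in quantity: 20.5 − 10.25 = 10.25.

Quantity rises by 10.25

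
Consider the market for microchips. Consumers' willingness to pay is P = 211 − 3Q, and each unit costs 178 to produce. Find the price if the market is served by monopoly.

Monopoly sets MR = MC: 211 − 6Q = 178 ⇒ Q = 5.5, P = 211 − 3·5.5 = 194.5.

P = 194.5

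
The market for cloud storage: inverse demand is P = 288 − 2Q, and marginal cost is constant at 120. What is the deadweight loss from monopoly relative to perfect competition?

Under competition P = MC = 120, so Q = (288 − 120)/2 = 84.
A monopolist chooses Q where MR = MC. MR = 288 − 4Q; setting this equal to 120 gives Q = 42 and P = 204.
DWL is the triangle between Q = 42 and Q = 84: ½·(84 − 42)·(204 − 120) = 1764.

DWL = 1764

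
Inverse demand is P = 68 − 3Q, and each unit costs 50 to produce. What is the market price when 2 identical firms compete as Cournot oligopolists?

P = 56

With 2 symmetric Cournot firms, each firm's FOC gives 68 − 9q = 50, so q = 2, Q = 2·2 = 4, and P = 56.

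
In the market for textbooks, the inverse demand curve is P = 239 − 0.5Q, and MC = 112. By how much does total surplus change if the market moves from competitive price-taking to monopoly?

TS falls by 4032.25

Competitive firms price at marginal cost: P = 112, giving Q = 254.
CS = ½·(239 − 112)·254 = 16129; PS = (112 − 112)·254 = 0; TS = 16129.
The monopolist equates marginal revenue to marginal cost: 239 − Q = 112, so Q = 127. From demand, P = 175.5.
CS = ½·(239 − 175.5)·127 = 4032.25; PS = (175.5 − 112)·127 = 8064.5; TS = 12096.75.
Change in total surplus: 12096.75 − 16129 = −4032.25.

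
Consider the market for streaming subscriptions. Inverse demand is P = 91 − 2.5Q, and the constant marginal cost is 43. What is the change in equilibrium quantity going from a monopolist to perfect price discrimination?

Q rises by 9.6

A monopolist chooses Q where MR = MC. MR = 91 − 5Q; setting this equal to 43 gives Q = 9.6 and P = 67.
With perfect price discrimination, output is the efficient level Q = 19.2 (where demand meets MC), but every buyer pays their willingness to pay: CS = 0 and PS = total surplus.
Change in equilibrium quantity: 19.2 − 9.6 = 9.6.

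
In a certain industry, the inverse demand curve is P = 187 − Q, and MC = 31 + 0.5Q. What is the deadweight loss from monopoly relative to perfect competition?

DWL = 1297.92

Competitive equilibrium sets price equal to marginal cost: 187 − Q = 31 + 0.5Q, so Q = 104 and P = 83.
Monopoly sets MR = MC: 187 − 2Q = 31 + 0.5Q ⇒ Q = 62.4, P = 187 − 62.4 = 124.6.
CS = ½·(187 − 83)·104 = 5408; PS = (83·104 − 31·104 − ½·0.5·104²) = 2704; TS = 8112.
CS = ½·(187 − 124.6)·62.4 = 1946.88; PS = (124.6·62.4 − 31·62.4 − ½·0.5·62.4²) = 4867.2; TS = 6814.08.
DWL = 8112 − 6814.08 = 1297.92.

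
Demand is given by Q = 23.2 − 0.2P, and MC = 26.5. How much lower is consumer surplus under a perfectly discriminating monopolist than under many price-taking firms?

Inverting demand: P = 116 − 5Q.
Competitive firms price at marginal cost: P = 26.5, giving Q = 17.9.
CS = ½·(116 − 26.5)·17.9 = 801.025.
Under first-degree price discrimination the firm charges each unit its demand price and produces up to where P = MC, i.e. Q = 17.9. Consumer surplus is zero; producer surplus equals total surplus.
CS = 0.
Change in consumer surplus: 0 − 801.025 = −801.025.

CS falls by 801.025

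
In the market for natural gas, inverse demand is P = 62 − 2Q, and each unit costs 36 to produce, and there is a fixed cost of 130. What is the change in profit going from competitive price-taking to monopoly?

Profit rises by 84.5

Under competition P = MC = 36, so Q = (62 − 36)/2 = 13.
Profit = (36 − 36)·13 − 130 = −130.
The monopolist equates marginal revenue to marginal cost: 62 − 4Q = 36, so Q = 6.5. From demand, P = 49.
Profit = (49 − 36)·6.5 − 130 = −45.5.
Change in profit: −45.5 − −130 = 84.5.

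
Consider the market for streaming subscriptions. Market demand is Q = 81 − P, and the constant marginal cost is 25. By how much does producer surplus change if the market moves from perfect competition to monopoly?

Producer surplus rises by 784

Inverting demand: P = 81 − Q.
Perfect competition: P = MC = 25, so 81 − Q = 25 and Q = 56.
PS = (25 − 25)·56 = 0.
The monopolist equates marginal revenue to marginal cost: 81 − 2Q = 25, so Q = 28. From demand, P = 53.
PS = (53 − 25)·28 = 784.
Change in producer surplus: 784 − 0 = 784.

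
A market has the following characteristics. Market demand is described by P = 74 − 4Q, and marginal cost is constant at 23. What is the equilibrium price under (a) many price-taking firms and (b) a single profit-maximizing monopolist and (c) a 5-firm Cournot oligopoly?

Competition: P = 23; Monopoly: P = 48.5; Cournot: P = 31.5

Under competition P = MC = 23, so Q = (74 − 23)/4 = 12.75.
A monopolist chooses Q where MR = MC. MR = 74 − 8Q; setting this equal to 23 gives Q = 6.375 and P = 48.5.
In a 5-firm Cournot equilibrium, symmetry and the first-order condition give q = (74 − 23)/(24) = 2.125. So Q = 10.625 and P = 31.5.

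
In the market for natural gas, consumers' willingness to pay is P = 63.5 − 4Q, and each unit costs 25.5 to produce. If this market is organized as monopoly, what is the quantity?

Q = 4.75

A monopolist chooses Q where MR = MC. MR = 63.5 − 8Q; setting this equal to 25.5 gives Q = 4.75 and P = 44.5.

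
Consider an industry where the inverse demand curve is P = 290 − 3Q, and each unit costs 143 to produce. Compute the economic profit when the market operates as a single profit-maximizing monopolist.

Profit = 1800.75

Monopoly sets MR = MC: 290 − 6Q = 143 ⇒ Q = 24.5, P = 290 − 3·24.5 = 216.5.
Profit = (216.5 − 143)·24.5 = 1800.75.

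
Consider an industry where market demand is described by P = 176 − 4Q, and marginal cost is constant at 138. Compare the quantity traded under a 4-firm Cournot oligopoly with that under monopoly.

In a 4-firm Cournot equilibrium, symmetry and the first-order condition give q = (176 − 138)/(20) = 1.9. So Q = 7.6 and P = 145.6.
The monopolist equates marginal revenue to marginal cost: 176 − 8Q = 138, so Q = 4.75. From demand, P = 157.

Cournot: Q = 7.6; Monopoly: Q = 4.75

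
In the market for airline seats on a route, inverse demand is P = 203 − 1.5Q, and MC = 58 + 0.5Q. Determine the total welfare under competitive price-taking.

Competitive equilibrium sets price equal to marginal cost: 203 − 1.5Q = 58 + 0.5Q, so Q = 72.5 and P = 94.25.
CS = ½·(203 − 94.25)·72.5 = 63075/16; PS = (94.25·72.5 − 58·72.5 − ½·0.5·72.5²) = 21025/16; TS = 5256.25.

TS = 5256.25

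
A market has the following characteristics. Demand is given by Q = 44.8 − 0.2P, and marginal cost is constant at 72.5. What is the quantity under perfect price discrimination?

Q = 30.3

Inverting demand: P = 224 − 5Q.
A perfectly discriminating monopolist sells every unit with P(Q) ≥ MC(Q), so output equals the competitive quantity Q = 30.3. Each buyer pays their reservation price, so CS = 0 and the firm captures all surplus.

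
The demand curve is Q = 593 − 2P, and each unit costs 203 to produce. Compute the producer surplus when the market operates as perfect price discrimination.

PS = 8742.25

Inverting demand: P = 296.5 − 0.5Q.
With perfect price discrimination, output is the efficient level Q = 187 (where demand meets MC), but every buyer pays their willingness to pay: CS = 0 and PS = total surplus.
PS = ½·(296.5 − 203)·187 = 8742.25.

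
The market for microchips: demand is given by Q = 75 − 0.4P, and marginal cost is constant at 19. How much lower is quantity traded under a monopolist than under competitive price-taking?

Inverting demand: P = 187.5 − 2.5Q.
Perfect competition: P = MC = 19, so 187.5 − 2.5Q = 19 and Q = 67.4.
A monopolist chooses Q where MR = MC. MR = 187.5 − 5Q; setting this equal to 19 gives Q = 33.7 and P = 103.25.
Change in quantity traded: 33.7 − 67.4 = −33.7.

Q falls by 33.7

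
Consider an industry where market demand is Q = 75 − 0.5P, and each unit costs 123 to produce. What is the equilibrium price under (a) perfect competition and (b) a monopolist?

Competition: P = 123; Monopoly: P = 136.5

Inverting demand: P = 150 − 2Q.
Competitive firms price at marginal cost: P = 123, giving Q = 13.5.
Monopoly sets MR = MC: 150 − 4Q = 123 ⇒ Q = 6.75, P = 150 − 2·6.75 = 136.5.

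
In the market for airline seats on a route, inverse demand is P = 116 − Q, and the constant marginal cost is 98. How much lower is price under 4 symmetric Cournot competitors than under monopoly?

P falls by 5.4

Monopoly sets MR = MC: 116 − 2Q = 98 ⇒ Q = 9, P = 116 − 9 = 107.
With 4 symmetric Cournot firms, each firm's FOC gives 116 − 5q = 98, so q = 3.6, Q = 4·3.6 = 14.4, and P = 101.6.
Change in price: 101.6 − 107 = −5.4.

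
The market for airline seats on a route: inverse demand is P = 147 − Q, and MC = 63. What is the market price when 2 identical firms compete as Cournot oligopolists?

P = 91

With 2 symmetric Cournot firms, each firm's FOC gives 147 − 3q = 63, so q = 28, Q = 2·28 = 56, and P = 91.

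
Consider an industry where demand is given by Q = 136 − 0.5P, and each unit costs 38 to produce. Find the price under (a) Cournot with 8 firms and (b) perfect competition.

Cournot: P = 64; Competition: P = 38

Inverting demand: P = 272 − 2Q.
With 8 symmetric Cournot firms, each firm's FOC gives 272 − 18q = 38, so q = 13, Q = 8·13 = 104, and P = 64.
Perfect competition: P = MC = 38, so 272 − 2Q = 38 and Q = 117.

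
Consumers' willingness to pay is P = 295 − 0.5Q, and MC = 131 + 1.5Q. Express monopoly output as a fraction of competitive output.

Q_m/Q_c = 0.8

A monopolist chooses Q where MR = MC. MR = 295 − Q; setting this equal to 131 + 1.5Q gives Q = 65.6 and P = 262.2.
Competitive equilibrium sets price equal to marginal cost: 295 − 0.5Q = 131 + 1.5Q, so Q = 82 and P = 254.
Ratio Q_m/Q_c = 65.6/82 = 0.8.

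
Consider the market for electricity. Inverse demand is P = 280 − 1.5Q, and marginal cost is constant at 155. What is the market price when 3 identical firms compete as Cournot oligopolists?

Cournot with 3 identical firms: the symmetric best-response condition is 280 − 6q = 155. Each firm produces q = 125/6, total output Q = 62.5, price P = 186.25.

P = 186.25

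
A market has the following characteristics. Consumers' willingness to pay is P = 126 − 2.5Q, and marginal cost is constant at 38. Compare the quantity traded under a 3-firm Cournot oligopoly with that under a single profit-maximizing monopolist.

In a 3-firm Cournot equilibrium, symmetry and the first-order condition give q = (126 − 38)/(10) = 8.8. So Q = 26.4 and P = 60.
The monopolist equates marginal revenue to marginal cost: 126 − 5Q = 38, so Q = 17.6. From demand, P = 82.

Cournot: Q = 26.4; Monopoly: Q = 17.6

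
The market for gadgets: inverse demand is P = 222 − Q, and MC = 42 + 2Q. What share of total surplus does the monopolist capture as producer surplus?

Monopoly sets MR = MC: 222 − 2Q = 42 + 2Q ⇒ Q = 45, P = 222 − 45 = 177.
CS = ½·(222 − 177)·45 = 1012.5.
PS = P·Q − VC(Q) = 177·45 − (42·45 + ½·2·45²) = 4050.
Share captured = PS/TS = 4050/5062.5 = 0.8.

PS/TS = 0.8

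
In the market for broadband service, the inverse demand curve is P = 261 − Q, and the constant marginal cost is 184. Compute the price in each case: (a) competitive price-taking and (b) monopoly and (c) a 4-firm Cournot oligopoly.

Competition: P = 184; Monopoly: P = 222.5; Cournot: P = 199.4

Under competition P = MC = 184, so Q = (261 − 184)/1 = 77.
The monopolist equates marginal revenue to marginal cost: 261 − 2Q = 184, so Q = 38.5. From demand, P = 222.5.
With 4 symmetric Cournot firms, each firm's FOC gives 261 − 5q = 184, so q = 15.4, Q = 4·15.4 = 61.6, and P = 199.4.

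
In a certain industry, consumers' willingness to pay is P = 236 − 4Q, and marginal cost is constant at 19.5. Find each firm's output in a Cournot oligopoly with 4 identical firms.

q_i = 10.825

With 4 symmetric Cournot firms, each firm's FOC gives 236 − 20q = 19.5, so q = 10.825, Q = 4·10.825 = 43.3, and P = 62.8.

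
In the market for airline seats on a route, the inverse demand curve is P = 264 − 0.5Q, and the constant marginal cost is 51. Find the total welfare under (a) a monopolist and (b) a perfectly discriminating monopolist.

Monopoly: TS = 34026.75; Perfect PD: TS = 45369

A monopolist chooses Q where MR = MC. MR = 264 − Q; setting this equal to 51 gives Q = 213 and P = 157.5.
CS = ½·(264 − 157.5)·213 = 11342.25; PS = (157.5 − 51)·213 = 22684.5; TS = 34026.75.
With perfect price discrimination, output is the efficient level Q = 426 (where demand meets MC), but every buyer pays their willingness to pay: CS = 0 and PS = total surplus.
TS = 45369 (equal to competitive TS).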